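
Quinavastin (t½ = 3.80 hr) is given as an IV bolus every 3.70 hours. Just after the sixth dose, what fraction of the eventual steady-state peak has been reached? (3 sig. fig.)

k = ln 2 / 3.80 = 0.1824 hr⁻¹
f_n = 1 − e^(−nkτ) = 1 − e^(−6 × 0.1824 × 3.70) = 1 − e^(−4.049) = 1 − 0.01743 ≈ 0.983

0.983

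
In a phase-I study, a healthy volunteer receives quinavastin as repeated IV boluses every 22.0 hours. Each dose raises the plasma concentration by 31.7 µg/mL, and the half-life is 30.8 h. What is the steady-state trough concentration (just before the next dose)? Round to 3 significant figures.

49.5 µg/mL

k = ln 2 / 30.8 = 0.02250 h⁻¹
Fraction remaining after one interval: e^(−kτ) = e^(−0.02250 × 22.0) = 0.6095
R = 1 / (1 − 0.6095) = 2.561
Css,max = 31.7 × 2.561 = 81.18 µg/mL
Css,min = Css,max × e^(−kτ) = 81.18 × 0.6095 ≈ 49.5 µg/mL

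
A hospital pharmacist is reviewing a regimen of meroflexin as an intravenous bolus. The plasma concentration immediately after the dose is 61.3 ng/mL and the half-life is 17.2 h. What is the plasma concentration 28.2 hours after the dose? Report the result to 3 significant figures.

k = ln 2 / 17.2 = 0.04030 h⁻¹
28.2 h is 1.640 half-lives, so C = 61.3 × (1/2)^1.640 = 61.3 × 0.3210 ≈ 19.7 ng/mL

19.7 ng/mL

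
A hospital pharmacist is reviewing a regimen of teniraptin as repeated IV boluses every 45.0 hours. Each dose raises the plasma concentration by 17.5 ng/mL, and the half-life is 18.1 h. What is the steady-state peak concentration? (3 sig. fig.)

21.3 ng/mL

k = ln 2 / 18.1 = 0.03830 h⁻¹
Fraction remaining after one interval: e^(−kτ) = e^(−0.03830 × 45.0) = 0.1785
R = 1 / (1 − 0.1785) = 1.217
Css,max = 17.5 × 1.217 ≈ 21.3 ng/mL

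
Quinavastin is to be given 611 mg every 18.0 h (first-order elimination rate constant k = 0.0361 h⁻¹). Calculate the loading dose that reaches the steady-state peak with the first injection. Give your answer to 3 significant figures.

1280 mg

Accumulation ratio R = 1 / (1 − e^(−kτ)) = 1 / (1 − e^(−0.03610×18.0)) = 1 / (1 − 0.5222) = 2.093
Loading dose = maintenance dose × R = 611 × 2.093 ≈ 1280 mg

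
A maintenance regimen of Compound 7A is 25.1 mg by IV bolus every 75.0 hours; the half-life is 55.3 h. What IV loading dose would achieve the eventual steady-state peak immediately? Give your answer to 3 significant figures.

k = ln 2 / 55.3 = 0.01253 h⁻¹
Accumulation ratio R = 1 / (1 − e^(−kτ)) = 1 / (1 − e^(−0.01253×75.0)) = 1 / (1 − 0.3906) = 1.641
Loading dose = maintenance dose × R = 25.1 × 1.641 ≈ 41.2 mg

41.2 mg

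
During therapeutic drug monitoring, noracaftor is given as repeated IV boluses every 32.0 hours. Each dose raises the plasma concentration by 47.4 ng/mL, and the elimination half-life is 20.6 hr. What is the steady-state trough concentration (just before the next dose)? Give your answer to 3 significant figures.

24.5 ng/mL

k = ln 2 / 20.6 = 0.03365 hr⁻¹
Fraction remaining after one interval: e^(−kτ) = e^(−0.03365 × 32.0) = 0.3407
R = 1 / (1 − 0.3407) = 1.517
Css,max = 47.4 × 1.517 = 71.90 ng/mL
Css,min = Css,max × e^(−kτ) = 71.90 × 0.3407 ≈ 24.5 ng/mL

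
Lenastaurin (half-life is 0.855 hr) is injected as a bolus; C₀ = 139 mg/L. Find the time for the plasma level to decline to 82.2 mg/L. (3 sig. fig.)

0.648 hours

k = ln 2 / 0.855 = 0.8107 hr⁻¹
C(t) = C₀ e^(−kt)  ⇒  t = ln(C₀/C) / k
t = ln(139/82.2) / 0.8107 = 0.5253 / 0.8107 ≈ 0.648 hours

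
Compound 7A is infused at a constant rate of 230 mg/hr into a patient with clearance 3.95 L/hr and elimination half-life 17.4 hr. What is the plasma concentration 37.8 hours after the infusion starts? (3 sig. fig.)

Css = rate / CL = 230 / 3.95 = 58.23 µg/mL
k = ln 2 / 17.4 = 0.03984 hr⁻¹
C(t) = Css (1 − e^(−kt)) = 58.23 × (1 − e^(−1.506)) = 58.23 × 0.7782 ≈ 45.3 µg/mL

45.3 µg/mL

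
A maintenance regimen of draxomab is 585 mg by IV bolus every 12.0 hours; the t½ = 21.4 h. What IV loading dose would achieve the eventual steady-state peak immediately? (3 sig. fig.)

1820 mg

k = ln 2 / 21.4 = 0.03239 h⁻¹
Accumulation ratio R = 1 / (1 − e^(−kτ)) = 1 / (1 − e^(−0.03239×12.0)) = 1 / (1 − 0.6780) = 3.105
Loading dose = maintenance dose × R = 585 × 3.105 ≈ 1820 mg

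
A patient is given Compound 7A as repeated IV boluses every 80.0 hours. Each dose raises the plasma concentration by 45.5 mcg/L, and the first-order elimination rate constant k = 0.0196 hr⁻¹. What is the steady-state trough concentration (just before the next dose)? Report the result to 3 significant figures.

12.0 mcg/L

Fraction remaining after one interval: e^(−kτ) = e^(−0.01960 × 80.0) = 0.2085
R = 1 / (1 − 0.2085) = 1.263
Css,max = 45.5 × 1.263 = 57.48 mcg/L
Css,min = Css,max × e^(−kτ) = 57.48 × 0.2085 ≈ 12.0 mcg/L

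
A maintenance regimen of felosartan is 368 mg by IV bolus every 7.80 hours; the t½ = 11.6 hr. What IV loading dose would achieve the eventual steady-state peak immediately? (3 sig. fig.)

k = ln 2 / 11.6 = 0.05975 hr⁻¹
Accumulation ratio R = 1 / (1 − e^(−kτ)) = 1 / (1 − e^(−0.05975×7.80)) = 1 / (1 − 0.6275) = 2.684
Loading dose = maintenance dose × R = 368 × 2.684 ≈ 988 mg

988 mg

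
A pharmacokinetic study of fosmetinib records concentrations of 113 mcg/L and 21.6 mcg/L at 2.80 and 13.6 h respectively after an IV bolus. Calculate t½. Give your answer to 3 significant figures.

k = ln(C₁/C₂) / (t₂ − t₁) = ln(113/21.6) / (13.6 − 2.80)
  = 1.655 / 10.80 = 0.1532 h⁻¹
t½ = ln 2 / k = ln 2 / 0.1532 ≈ 4.52 hours

4.52 hours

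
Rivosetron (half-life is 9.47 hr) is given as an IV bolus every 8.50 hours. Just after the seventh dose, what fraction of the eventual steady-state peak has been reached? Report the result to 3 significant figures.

k = ln 2 / 9.47 = 0.07319 hr⁻¹
f_n = 1 − e^(−nkτ) = 1 − e^(−7 × 0.07319 × 8.50) = 1 − e^(−4.355) = 1 − 0.01284 ≈ 0.987

0.987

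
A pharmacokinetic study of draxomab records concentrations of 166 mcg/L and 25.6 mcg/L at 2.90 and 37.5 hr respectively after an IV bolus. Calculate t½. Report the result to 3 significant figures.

k = ln(C₁/C₂) / (t₂ − t₁) = ln(166/25.6) / (37.5 − 2.90)
  = 1.869 / 34.60 = 0.05403 hr⁻¹
t½ = ln 2 / k = ln 2 / 0.05403 ≈ 12.8 hours

12.8 hours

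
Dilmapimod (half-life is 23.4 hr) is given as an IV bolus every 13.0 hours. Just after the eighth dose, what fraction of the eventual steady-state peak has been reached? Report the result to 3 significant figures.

k = ln 2 / 23.4 = 0.02962 hr⁻¹
f_n = 1 − e^(−nkτ) = 1 − e^(−8 × 0.02962 × 13.0) = 1 − e^(−3.081) = 1 − 0.04593 ≈ 0.954

0.954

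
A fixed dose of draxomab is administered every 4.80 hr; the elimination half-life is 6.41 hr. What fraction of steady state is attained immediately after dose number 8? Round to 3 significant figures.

k = ln 2 / 6.41 = 0.1081 hr⁻¹
f_n = 1 − e^(−nkτ) = 1 − e^(−8 × 0.1081 × 4.80) = 1 − e^(−4.152) = 1 − 0.01573 ≈ 0.984

0.984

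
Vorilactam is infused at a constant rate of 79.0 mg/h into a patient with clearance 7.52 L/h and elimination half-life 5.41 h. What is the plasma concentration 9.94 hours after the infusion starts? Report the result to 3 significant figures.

7.57 mg/L

Css = rate / CL = 79.0 / 7.52 = 10.51 mg/L
k = ln 2 / 5.41 = 0.1281 h⁻¹
C(t) = Css (1 − e^(−kt)) = 10.51 × (1 − e^(−1.274)) = 10.51 × 0.7202 ≈ 7.57 mg/L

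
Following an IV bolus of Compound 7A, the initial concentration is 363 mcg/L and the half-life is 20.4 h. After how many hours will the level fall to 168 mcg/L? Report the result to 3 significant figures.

22.7 hours

k = ln 2 / 20.4 = 0.03398 h⁻¹
C(t) = C₀ e^(−kt)  ⇒  t = ln(C₀/C) / k
t = ln(363/168) / 0.03398 = 0.7704 / 0.03398 ≈ 22.7 hours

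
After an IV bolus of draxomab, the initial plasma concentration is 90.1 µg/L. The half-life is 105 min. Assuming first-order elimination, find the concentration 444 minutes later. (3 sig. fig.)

k = ln 2 / 105 = 0.006601 min⁻¹
444 min is 4.229 half-lives, so C = 90.1 × (1/2)^4.229 = 90.1 × 0.05334 ≈ 4.81 µg/L

4.81 µg/L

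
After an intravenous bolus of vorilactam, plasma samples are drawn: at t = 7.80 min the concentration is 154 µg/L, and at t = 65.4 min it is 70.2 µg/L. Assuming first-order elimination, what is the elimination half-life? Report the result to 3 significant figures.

50.8 minutes

k = ln(C₁/C₂) / (t₂ − t₁) = ln(154/70.2) / (65.4 − 7.80)
  = 0.7856 / 57.60 = 0.01364 min⁻¹
t½ = ln 2 / k = ln 2 / 0.01364 ≈ 50.8 minutes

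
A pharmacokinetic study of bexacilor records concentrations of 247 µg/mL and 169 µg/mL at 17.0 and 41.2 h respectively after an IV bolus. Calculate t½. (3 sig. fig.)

k = ln(C₁/C₂) / (t₂ − t₁) = ln(247/169) / (41.2 − 17.0)
  = 0.3795 / 24.20 = 0.01568 h⁻¹
t½ = ln 2 / k = ln 2 / 0.01568 ≈ 44.2 hours

44.2 hours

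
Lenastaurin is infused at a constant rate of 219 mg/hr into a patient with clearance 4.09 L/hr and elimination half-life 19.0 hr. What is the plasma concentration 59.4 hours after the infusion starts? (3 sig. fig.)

47.4 µg/mL

Css = rate / CL = 219 / 4.09 = 53.55 µg/mL
k = ln 2 / 19.0 = 0.03648 hr⁻¹
C(t) = Css (1 − e^(−kt)) = 53.55 × (1 − e^(−2.167)) = 53.55 × 0.8855 ≈ 47.4 µg/mL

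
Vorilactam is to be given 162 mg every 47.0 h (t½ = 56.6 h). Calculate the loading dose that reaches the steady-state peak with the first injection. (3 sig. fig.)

370 mg

k = ln 2 / 56.6 = 0.01225 h⁻¹
Accumulation ratio R = 1 / (1 − e^(−kτ)) = 1 / (1 − e^(−0.01225×47.0)) = 1 / (1 − 0.5624) = 2.285
Loading dose = maintenance dose × R = 162 × 2.285 ≈ 370 mg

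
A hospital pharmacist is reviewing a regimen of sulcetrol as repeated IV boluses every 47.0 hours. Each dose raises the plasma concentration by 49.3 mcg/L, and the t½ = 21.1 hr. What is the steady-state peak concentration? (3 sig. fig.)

k = ln 2 / 21.1 = 0.03285 hr⁻¹
Fraction remaining after one interval: e^(−kτ) = e^(−0.03285 × 47.0) = 0.2135
R = 1 / (1 − 0.2135) = 1.272
Css,max = 49.3 × 1.272 ≈ 62.7 mcg/L

62.7 mcg/L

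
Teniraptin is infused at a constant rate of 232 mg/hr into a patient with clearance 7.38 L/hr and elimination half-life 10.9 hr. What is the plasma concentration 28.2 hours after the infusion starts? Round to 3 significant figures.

Css = rate / CL = 232 / 7.38 = 31.44 µg/mL
k = ln 2 / 10.9 = 0.06359 hr⁻¹
C(t) = Css (1 − e^(−kt)) = 31.44 × (1 − e^(−1.793)) = 31.44 × 0.8336 ≈ 26.2 µg/mL

26.2 µg/mL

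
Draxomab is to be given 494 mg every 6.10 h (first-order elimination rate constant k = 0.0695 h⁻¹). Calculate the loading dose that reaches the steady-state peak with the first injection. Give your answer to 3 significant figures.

1430 mg

Accumulation ratio R = 1 / (1 − e^(−kτ)) = 1 / (1 − e^(−0.06950×6.10)) = 1 / (1 − 0.6545) = 2.894
Loading dose = maintenance dose × R = 494 × 2.894 ≈ 1430 mg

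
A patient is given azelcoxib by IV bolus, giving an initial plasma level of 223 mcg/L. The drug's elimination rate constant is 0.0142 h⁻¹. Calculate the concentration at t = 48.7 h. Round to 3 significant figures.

C(t) = C₀ e^(−kt) = 223 × e^(−0.01420 × 48.7) = 223 × e^(−0.6915) = 223 × 0.5008 ≈ 112 mcg/L

112 mcg/L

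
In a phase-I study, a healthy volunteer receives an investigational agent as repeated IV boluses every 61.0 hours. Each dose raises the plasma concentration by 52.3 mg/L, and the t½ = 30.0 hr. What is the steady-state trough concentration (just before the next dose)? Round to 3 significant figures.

k = ln 2 / 30.0 = 0.02310 hr⁻¹
Fraction remaining after one interval: e^(−kτ) = e^(−0.02310 × 61.0) = 0.2443
R = 1 / (1 − 0.2443) = 1.323
Css,max = 52.3 × 1.323 = 69.21 mg/L
Css,min = Css,max × e^(−kτ) = 69.21 × 0.2443 ≈ 16.9 mg/L

16.9 mg/L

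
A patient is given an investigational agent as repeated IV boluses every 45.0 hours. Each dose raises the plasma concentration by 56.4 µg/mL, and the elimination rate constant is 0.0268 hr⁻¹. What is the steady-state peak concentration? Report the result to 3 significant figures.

80.5 µg/mL

Fraction remaining after one interval: e^(−kτ) = e^(−0.02680 × 45.0) = 0.2994
R = 1 / (1 − 0.2994) = 1.427
Css,max = 56.4 × 1.427 ≈ 80.5 µg/mL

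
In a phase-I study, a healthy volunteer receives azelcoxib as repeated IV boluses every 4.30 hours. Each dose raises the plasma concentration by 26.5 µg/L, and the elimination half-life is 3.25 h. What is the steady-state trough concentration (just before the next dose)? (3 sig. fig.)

k = ln 2 / 3.25 = 0.2133 h⁻¹
Fraction remaining after one interval: e^(−kτ) = e^(−0.2133 × 4.30) = 0.3997
R = 1 / (1 − 0.3997) = 1.666
Css,max = 26.5 × 1.666 = 44.14 µg/L
Css,min = Css,max × e^(−kτ) = 44.14 × 0.3997 ≈ 17.6 µg/L

17.6 µg/L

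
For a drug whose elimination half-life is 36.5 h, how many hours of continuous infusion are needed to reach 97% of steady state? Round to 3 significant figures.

k = ln 2 / 36.5 = 0.01899 h⁻¹
f = 1 − e^(−kt)  ⇒  t = −ln(1 − f) / k
t = −ln(1 − 0.97) / 0.01899 = 3.507 / 0.01899 ≈ 185 hours

185 hours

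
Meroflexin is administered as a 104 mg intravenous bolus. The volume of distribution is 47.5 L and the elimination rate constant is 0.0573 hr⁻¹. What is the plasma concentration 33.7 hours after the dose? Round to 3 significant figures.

C₀ = dose / V = 104 / 47.5 = 2.189 µg/mL
C(t) = C₀ e^(−kt) = 2.189 × e^(−0.05730 × 33.7) = 2.189 × e^(−1.931) = 2.189 × 0.1450 ≈ 0.317 µg/mL

0.317 µg/mL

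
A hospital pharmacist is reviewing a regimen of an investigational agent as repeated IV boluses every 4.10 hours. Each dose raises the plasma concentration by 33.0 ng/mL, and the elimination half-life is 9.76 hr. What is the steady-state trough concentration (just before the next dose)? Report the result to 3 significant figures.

97.6 ng/mL

k = ln 2 / 9.76 = 0.07102 hr⁻¹
Fraction remaining after one interval: e^(−kτ) = e^(−0.07102 × 4.10) = 0.7474
R = 1 / (1 − 0.7474) = 3.959
Css,max = 33.0 × 3.959 = 130.6 ng/mL
Css,min = Css,max × e^(−kτ) = 130.6 × 0.7474 ≈ 97.6 ng/mL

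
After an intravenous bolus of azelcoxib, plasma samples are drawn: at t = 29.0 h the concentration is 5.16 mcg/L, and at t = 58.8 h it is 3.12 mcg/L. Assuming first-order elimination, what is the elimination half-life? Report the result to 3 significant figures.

41.1 hours

k = ln(C₁/C₂) / (t₂ − t₁) = ln(5.16/3.12) / (58.8 − 29.0)
  = 0.5031 / 29.80 = 0.01688 h⁻¹
t½ = ln 2 / k = ln 2 / 0.01688 ≈ 41.1 hours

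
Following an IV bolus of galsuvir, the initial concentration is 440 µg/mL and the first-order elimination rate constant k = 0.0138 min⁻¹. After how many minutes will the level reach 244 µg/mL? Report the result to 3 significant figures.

C(t) = C₀ e^(−kt)  ⇒  t = ln(C₀/C) / k
t = ln(440/244) / 0.01380 = 0.5896 / 0.01380 ≈ 42.7 minutes

42.7 minutes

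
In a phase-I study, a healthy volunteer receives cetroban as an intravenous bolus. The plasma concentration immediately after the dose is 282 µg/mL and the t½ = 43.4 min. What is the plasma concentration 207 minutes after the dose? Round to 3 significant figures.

k = ln 2 / 43.4 = 0.01597 min⁻¹
207 min is 4.770 half-lives, so C = 282 × (1/2)^4.770 = 282 × 0.03666 ≈ 10.3 µg/mL

10.3 µg/mL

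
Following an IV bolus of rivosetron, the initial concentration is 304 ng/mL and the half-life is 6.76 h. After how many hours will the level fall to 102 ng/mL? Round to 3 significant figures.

10.7 hours

k = ln 2 / 6.76 = 0.1025 h⁻¹
C(t) = C₀ e^(−kt)  ⇒  t = ln(C₀/C) / k
t = ln(304/102) / 0.1025 = 1.092 / 0.1025 ≈ 10.7 hours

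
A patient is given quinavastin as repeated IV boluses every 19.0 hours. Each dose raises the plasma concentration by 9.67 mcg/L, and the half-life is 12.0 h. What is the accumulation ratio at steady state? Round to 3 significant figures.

1.50

k = ln 2 / 12.0 = 0.05776 h⁻¹
Fraction remaining after one interval: e^(−kτ) = e^(−0.05776 × 19.0) = 0.3337
R = 1 / (1 − 0.3337) = 1 / 0.6663 ≈ 1.50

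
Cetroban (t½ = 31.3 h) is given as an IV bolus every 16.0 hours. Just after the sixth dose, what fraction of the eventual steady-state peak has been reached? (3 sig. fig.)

0.881

k = ln 2 / 31.3 = 0.02215 h⁻¹
f_n = 1 − e^(−nkτ) = 1 − e^(−6 × 0.02215 × 16.0) = 1 − e^(−2.126) = 1 − 0.1193 ≈ 0.881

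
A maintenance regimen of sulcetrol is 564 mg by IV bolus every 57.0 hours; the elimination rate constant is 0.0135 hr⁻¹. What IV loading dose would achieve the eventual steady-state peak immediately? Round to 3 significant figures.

Accumulation ratio R = 1 / (1 − e^(−kτ)) = 1 / (1 − e^(−0.01350×57.0)) = 1 / (1 − 0.4632) = 1.863
Loading dose = maintenance dose × R = 564 × 1.863 ≈ 1050 mg

1050 mg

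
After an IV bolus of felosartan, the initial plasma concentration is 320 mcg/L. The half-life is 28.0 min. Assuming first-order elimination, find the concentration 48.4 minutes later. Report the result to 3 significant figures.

k = ln 2 / 28.0 = 0.02476 min⁻¹
48.4 min is 1.729 half-lives, so C = 320 × (1/2)^1.729 = 320 × 0.3018 ≈ 96.6 mcg/L

96.6 mcg/L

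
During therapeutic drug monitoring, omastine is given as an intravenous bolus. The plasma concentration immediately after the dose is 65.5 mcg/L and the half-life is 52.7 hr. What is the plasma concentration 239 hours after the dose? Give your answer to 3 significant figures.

k = ln 2 / 52.7 = 0.01315 hr⁻¹
239 hr is 4.535 half-lives, so C = 65.5 × (1/2)^4.535 = 65.5 × 0.04313 ≈ 2.83 mcg/L

2.83 mcg/L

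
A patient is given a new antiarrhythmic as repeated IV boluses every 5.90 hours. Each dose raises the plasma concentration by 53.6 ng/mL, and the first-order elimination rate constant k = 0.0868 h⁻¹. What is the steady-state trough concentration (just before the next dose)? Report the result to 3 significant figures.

Fraction remaining after one interval: e^(−kτ) = e^(−0.08680 × 5.90) = 0.5992
R = 1 / (1 − 0.5992) = 2.495
Css,max = 53.6 × 2.495 = 133.7 ng/mL
Css,min = Css,max × e^(−kτ) = 133.7 × 0.5992 ≈ 80.1 ng/mL

80.1 ng/mL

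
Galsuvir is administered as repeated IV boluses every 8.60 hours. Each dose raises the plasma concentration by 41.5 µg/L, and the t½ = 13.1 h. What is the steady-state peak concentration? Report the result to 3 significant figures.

114 µg/L

k = ln 2 / 13.1 = 0.05291 h⁻¹
Fraction remaining after one interval: e^(−kτ) = e^(−0.05291 × 8.60) = 0.6344
R = 1 / (1 − 0.6344) = 2.735
Css,max = 41.5 × 2.735 ≈ 114 µg/L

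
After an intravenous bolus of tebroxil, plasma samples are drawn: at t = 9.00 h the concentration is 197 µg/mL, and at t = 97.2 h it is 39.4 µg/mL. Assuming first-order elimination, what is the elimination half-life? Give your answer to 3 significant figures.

38.0 hours

k = ln(C₁/C₂) / (t₂ − t₁) = ln(197/39.4) / (97.2 − 9.00)
  = 1.609 / 88.20 = 0.01825 h⁻¹
t½ = ln 2 / k = ln 2 / 0.01825 ≈ 38.0 hours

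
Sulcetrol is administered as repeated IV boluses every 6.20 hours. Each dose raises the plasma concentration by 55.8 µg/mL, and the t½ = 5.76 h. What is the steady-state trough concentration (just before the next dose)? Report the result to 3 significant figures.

k = ln 2 / 5.76 = 0.1203 h⁻¹
Fraction remaining after one interval: e^(−kτ) = e^(−0.1203 × 6.20) = 0.4742
R = 1 / (1 − 0.4742) = 1.902
Css,max = 55.8 × 1.902 = 106.1 µg/mL
Css,min = Css,max × e^(−kτ) = 106.1 × 0.4742 ≈ 50.3 µg/mL

50.3 µg/mL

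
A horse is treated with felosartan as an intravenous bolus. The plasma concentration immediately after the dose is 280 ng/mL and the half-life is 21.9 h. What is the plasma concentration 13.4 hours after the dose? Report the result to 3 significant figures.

k = ln 2 / 21.9 = 0.03165 h⁻¹
13.4 h is 0.6119 half-lives, so C = 280 × (1/2)^0.6119 = 280 × 0.6543 ≈ 183 ng/mL

183 ng/mL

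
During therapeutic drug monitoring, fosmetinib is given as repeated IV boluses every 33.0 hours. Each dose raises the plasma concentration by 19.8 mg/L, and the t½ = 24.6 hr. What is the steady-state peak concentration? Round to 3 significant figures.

32.7 mg/L

k = ln 2 / 24.6 = 0.02818 hr⁻¹
Fraction remaining after one interval: e^(−kτ) = e^(−0.02818 × 33.0) = 0.3946
R = 1 / (1 − 0.3946) = 1.652
Css,max = 19.8 × 1.652 ≈ 32.7 mg/L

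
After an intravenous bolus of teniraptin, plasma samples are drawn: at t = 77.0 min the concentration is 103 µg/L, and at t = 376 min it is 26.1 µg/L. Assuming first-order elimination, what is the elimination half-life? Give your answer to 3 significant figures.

k = ln(C₁/C₂) / (t₂ − t₁) = ln(103/26.1) / (376 − 77.0)
  = 1.373 / 299.0 = 0.004591 min⁻¹
t½ = ln 2 / k = ln 2 / 0.004591 ≈ 151 minutes

151 minutes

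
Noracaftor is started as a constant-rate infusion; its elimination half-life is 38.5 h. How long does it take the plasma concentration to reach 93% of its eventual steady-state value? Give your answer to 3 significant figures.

148 hours

k = ln 2 / 38.5 = 0.01800 h⁻¹
f = 1 − e^(−kt)  ⇒  t = −ln(1 − f) / k
t = −ln(1 − 0.93) / 0.01800 = 2.659 / 0.01800 ≈ 148 hours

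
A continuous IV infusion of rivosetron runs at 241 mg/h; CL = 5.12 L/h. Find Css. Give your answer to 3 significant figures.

Css = infusion rate / CL = 241 / 5.12 ≈ 47.1 µg/mL

47.1 µg/mL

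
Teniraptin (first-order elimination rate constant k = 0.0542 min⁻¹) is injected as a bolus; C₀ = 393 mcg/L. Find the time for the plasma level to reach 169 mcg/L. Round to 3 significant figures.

C(t) = C₀ e^(−kt)  ⇒  t = ln(C₀/C) / k
t = ln(393/169) / 0.05420 = 0.8439 / 0.05420 ≈ 15.6 minutes

15.6 minutes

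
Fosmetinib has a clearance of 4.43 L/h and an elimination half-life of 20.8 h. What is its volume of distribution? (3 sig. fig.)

k = ln 2 / t½ = ln 2 / 20.8 = 0.03332 h⁻¹
V = CL / k = 4.43 / 0.03332 ≈ 133 L

133 L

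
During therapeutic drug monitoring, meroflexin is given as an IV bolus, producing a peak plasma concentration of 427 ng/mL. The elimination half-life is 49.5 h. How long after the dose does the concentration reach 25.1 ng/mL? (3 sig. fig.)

202 hours

k = ln 2 / 49.5 = 0.01400 h⁻¹
C(t) = C₀ e^(−kt)  ⇒  t = ln(C₀/C) / k
t = ln(427/25.1) / 0.01400 = 2.834 / 0.01400 ≈ 202 hours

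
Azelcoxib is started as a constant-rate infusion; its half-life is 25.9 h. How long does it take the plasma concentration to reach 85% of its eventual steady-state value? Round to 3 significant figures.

70.9 hours

k = ln 2 / 25.9 = 0.02676 h⁻¹
f = 1 − e^(−kt)  ⇒  t = −ln(1 − f) / k
t = −ln(1 − 0.85) / 0.02676 = 1.897 / 0.02676 ≈ 70.9 hours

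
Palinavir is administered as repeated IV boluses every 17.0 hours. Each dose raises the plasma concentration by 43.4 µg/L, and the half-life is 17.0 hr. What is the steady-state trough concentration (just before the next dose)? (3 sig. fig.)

k = ln 2 / 17.0 = 0.04077 hr⁻¹
Fraction remaining after one interval: e^(−kτ) = e^(−0.04077 × 17.0) = 0.5000
R = 1 / (1 − 0.5000) = 2.000
Css,max = 43.4 × 2.000 = 86.80 µg/L
Css,min = Css,max × e^(−kτ) = 86.80 × 0.5000 ≈ 43.4 µg/L

43.4 µg/L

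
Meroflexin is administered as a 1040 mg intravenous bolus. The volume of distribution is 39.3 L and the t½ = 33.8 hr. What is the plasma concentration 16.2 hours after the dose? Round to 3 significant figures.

19.0 mg/L

C₀ = dose / V = 1040 / 39.3 = 26.46 mg/L
k = ln 2 / 33.8 = 0.02051 hr⁻¹
C(t) = C₀ e^(−kt) = 26.46 × e^(−0.02051 × 16.2) = 26.46 × e^(−0.3322) = 26.46 × 0.7173 ≈ 19.0 mg/L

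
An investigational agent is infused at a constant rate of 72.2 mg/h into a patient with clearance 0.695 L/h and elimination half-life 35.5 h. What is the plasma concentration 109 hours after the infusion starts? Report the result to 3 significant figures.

91.5 µg/mL

Css = rate / CL = 72.2 / 0.695 = 103.9 µg/mL
k = ln 2 / 35.5 = 0.01953 h⁻¹
C(t) = Css (1 − e^(−kt)) = 103.9 × (1 − e^(−2.128)) = 103.9 × 0.8810 ≈ 91.5 µg/mL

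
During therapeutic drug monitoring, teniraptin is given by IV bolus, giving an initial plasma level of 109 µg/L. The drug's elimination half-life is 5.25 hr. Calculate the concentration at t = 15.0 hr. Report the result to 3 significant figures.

k = ln 2 / 5.25 = 0.1320 hr⁻¹
15.0 hr is 2.857 half-lives, so C = 109 × (1/2)^2.857 = 109 × 0.1380 ≈ 15.0 µg/L

15.0 µg/L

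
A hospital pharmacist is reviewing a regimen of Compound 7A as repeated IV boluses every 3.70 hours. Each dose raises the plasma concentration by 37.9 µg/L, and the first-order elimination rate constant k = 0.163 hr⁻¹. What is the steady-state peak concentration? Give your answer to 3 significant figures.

Fraction remaining after one interval: e^(−kτ) = e^(−0.1630 × 3.70) = 0.5471
R = 1 / (1 − 0.5471) = 2.208
Css,max = 37.9 × 2.208 ≈ 83.7 µg/L

83.7 µg/L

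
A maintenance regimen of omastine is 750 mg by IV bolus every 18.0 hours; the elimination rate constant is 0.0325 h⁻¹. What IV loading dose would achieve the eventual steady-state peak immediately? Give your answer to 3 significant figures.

1690 mg

Accumulation ratio R = 1 / (1 − e^(−kτ)) = 1 / (1 − e^(−0.03250×18.0)) = 1 / (1 − 0.5571) = 2.258
Loading dose = maintenance dose × R = 750 × 2.258 ≈ 1690 mg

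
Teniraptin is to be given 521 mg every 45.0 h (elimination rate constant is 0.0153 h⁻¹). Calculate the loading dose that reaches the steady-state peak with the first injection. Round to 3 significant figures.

1050 mg

Accumulation ratio R = 1 / (1 − e^(−kτ)) = 1 / (1 − e^(−0.01530×45.0)) = 1 / (1 − 0.5023) = 2.009
Loading dose = maintenance dose × R = 521 × 2.009 ≈ 1050 mg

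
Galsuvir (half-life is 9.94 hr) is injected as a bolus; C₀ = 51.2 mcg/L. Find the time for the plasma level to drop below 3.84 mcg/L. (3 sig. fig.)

37.1 hours

k = ln 2 / 9.94 = 0.06973 hr⁻¹
C(t) = C₀ e^(−kt)  ⇒  t = ln(C₀/C) / k
t = ln(51.2/3.84) / 0.06973 = 2.590 / 0.06973 ≈ 37.1 hours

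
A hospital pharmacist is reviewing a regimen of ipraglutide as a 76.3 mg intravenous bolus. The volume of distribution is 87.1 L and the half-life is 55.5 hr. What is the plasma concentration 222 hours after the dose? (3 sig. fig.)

0.0548 µg/mL

C₀ = dose / V = 76.3 / 87.1 = 0.8760 µg/mL
k = ln 2 / 55.5 = 0.01249 hr⁻¹
C(t) = C₀ e^(−kt) = 0.8760 × e^(−0.01249 × 222) = 0.8760 × e^(−2.773) = 0.8760 × 0.06250 ≈ 0.0548 µg/mL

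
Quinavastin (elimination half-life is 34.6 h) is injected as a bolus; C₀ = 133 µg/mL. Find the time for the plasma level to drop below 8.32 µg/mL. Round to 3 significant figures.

k = ln 2 / 34.6 = 0.02003 h⁻¹
C(t) = C₀ e^(−kt)  ⇒  t = ln(C₀/C) / k
t = ln(133/8.32) / 0.02003 = 2.772 / 0.02003 ≈ 138 hours

138 hours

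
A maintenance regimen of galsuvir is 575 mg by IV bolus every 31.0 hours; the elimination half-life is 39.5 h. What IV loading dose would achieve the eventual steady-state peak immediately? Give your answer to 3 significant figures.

1370 mg

k = ln 2 / 39.5 = 0.01755 h⁻¹
Accumulation ratio R = 1 / (1 − e^(−kτ)) = 1 / (1 − e^(−0.01755×31.0)) = 1 / (1 − 0.5804) = 2.383
Loading dose = maintenance dose × R = 575 × 2.383 ≈ 1370 mg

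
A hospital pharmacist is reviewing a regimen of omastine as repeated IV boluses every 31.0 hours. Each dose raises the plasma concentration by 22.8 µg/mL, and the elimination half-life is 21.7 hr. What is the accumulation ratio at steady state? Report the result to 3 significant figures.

1.59

k = ln 2 / 21.7 = 0.03194 hr⁻¹
Fraction remaining after one interval: e^(−kτ) = e^(−0.03194 × 31.0) = 0.3715
R = 1 / (1 − 0.3715) = 1 / 0.6285 ≈ 1.59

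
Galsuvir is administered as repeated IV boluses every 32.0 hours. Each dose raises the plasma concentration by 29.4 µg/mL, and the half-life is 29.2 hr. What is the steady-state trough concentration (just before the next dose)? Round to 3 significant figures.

k = ln 2 / 29.2 = 0.02374 hr⁻¹
Fraction remaining after one interval: e^(−kτ) = e^(−0.02374 × 32.0) = 0.4678
R = 1 / (1 − 0.4678) = 1.879
Css,max = 29.4 × 1.879 = 55.25 µg/mL
Css,min = Css,max × e^(−kτ) = 55.25 × 0.4678 ≈ 25.8 µg/mL

25.8 µg/mL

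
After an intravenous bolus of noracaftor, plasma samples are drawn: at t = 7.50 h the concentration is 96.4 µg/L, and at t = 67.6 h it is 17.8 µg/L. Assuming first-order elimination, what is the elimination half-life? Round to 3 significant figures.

24.7 hours

k = ln(C₁/C₂) / (t₂ − t₁) = ln(96.4/17.8) / (67.6 − 7.50)
  = 1.689 / 60.10 = 0.02811 h⁻¹
t½ = ln 2 / k = ln 2 / 0.02811 ≈ 24.7 hours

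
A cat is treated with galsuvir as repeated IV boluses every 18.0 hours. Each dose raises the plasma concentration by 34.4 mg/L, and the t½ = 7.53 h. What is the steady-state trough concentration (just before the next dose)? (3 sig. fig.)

8.11 mg/L

k = ln 2 / 7.53 = 0.09205 h⁻¹
Fraction remaining after one interval: e^(−kτ) = e^(−0.09205 × 18.0) = 0.1907
R = 1 / (1 − 0.1907) = 1.236
Css,max = 34.4 × 1.236 = 42.51 mg/L
Css,min = Css,max × e^(−kτ) = 42.51 × 0.1907 ≈ 8.11 mg/L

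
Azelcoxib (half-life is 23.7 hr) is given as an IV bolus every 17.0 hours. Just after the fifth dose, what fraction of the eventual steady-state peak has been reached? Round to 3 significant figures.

k = ln 2 / 23.7 = 0.02925 hr⁻¹
f_n = 1 − e^(−nkτ) = 1 − e^(−5 × 0.02925 × 17.0) = 1 − e^(−2.486) = 1 − 0.08324 ≈ 0.917

0.917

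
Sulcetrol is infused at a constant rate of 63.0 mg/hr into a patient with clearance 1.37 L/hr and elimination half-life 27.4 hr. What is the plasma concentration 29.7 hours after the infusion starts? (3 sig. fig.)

Css = rate / CL = 63.0 / 1.37 = 45.99 mg/L
k = ln 2 / 27.4 = 0.02530 hr⁻¹
C(t) = Css (1 − e^(−kt)) = 45.99 × (1 − e^(−0.7513)) = 45.99 × 0.5283 ≈ 24.3 mg/L

24.3 mg/L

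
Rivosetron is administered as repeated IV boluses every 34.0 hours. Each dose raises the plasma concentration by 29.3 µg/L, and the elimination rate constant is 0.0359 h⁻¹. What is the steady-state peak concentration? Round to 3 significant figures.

41.6 µg/L

Fraction remaining after one interval: e^(−kτ) = e^(−0.03590 × 34.0) = 0.2951
R = 1 / (1 − 0.2951) = 1.419
Css,max = 29.3 × 1.419 ≈ 41.6 µg/L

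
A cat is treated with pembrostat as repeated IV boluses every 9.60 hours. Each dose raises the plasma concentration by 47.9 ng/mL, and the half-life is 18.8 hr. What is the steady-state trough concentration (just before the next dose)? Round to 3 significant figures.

113 ng/mL

k = ln 2 / 18.8 = 0.03687 hr⁻¹
Fraction remaining after one interval: e^(−kτ) = e^(−0.03687 × 9.60) = 0.7019
R = 1 / (1 − 0.7019) = 3.355
Css,max = 47.9 × 3.355 = 160.7 ng/mL
Css,min = Css,max × e^(−kτ) = 160.7 × 0.7019 ≈ 113 ng/mL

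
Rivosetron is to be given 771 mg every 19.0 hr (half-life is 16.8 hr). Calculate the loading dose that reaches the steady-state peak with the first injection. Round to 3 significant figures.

1420 mg

k = ln 2 / 16.8 = 0.04126 hr⁻¹
Accumulation ratio R = 1 / (1 − e^(−kτ)) = 1 / (1 − e^(−0.04126×19.0)) = 1 / (1 − 0.4566) = 1.840
Loading dose = maintenance dose × R = 771 × 1.840 ≈ 1420 mg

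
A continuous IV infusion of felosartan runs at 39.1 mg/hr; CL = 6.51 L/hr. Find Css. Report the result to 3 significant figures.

6.01 mg/L

Css = infusion rate / CL = 39.1 / 6.51 ≈ 6.01 mg/L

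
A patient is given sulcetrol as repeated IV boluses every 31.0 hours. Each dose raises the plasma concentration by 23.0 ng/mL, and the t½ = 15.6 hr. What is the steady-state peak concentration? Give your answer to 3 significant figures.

k = ln 2 / 15.6 = 0.04443 hr⁻¹
Fraction remaining after one interval: e^(−kτ) = e^(−0.04443 × 31.0) = 0.2522
R = 1 / (1 − 0.2522) = 1.337
Css,max = 23.0 × 1.337 ≈ 30.8 ng/mL

30.8 ng/mL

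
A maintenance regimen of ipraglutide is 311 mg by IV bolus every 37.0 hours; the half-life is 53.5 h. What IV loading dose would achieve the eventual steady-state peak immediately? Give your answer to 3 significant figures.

k = ln 2 / 53.5 = 0.01296 h⁻¹
Accumulation ratio R = 1 / (1 − e^(−kτ)) = 1 / (1 − e^(−0.01296×37.0)) = 1 / (1 − 0.6192) = 2.626
Loading dose = maintenance dose × R = 311 × 2.626 ≈ 817 mg

817 mg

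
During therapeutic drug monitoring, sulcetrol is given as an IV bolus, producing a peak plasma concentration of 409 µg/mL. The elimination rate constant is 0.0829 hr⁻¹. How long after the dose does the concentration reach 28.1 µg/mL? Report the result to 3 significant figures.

C(t) = C₀ e^(−kt)  ⇒  t = ln(C₀/C) / k
t = ln(409/28.1) / 0.08290 = 2.678 / 0.08290 ≈ 32.3 hours

32.3 hours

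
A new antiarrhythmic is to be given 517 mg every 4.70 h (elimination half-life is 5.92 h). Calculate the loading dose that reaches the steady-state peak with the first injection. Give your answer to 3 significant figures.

1220 mg

k = ln 2 / 5.92 = 0.1171 h⁻¹
Accumulation ratio R = 1 / (1 − e^(−kτ)) = 1 / (1 − e^(−0.1171×4.70)) = 1 / (1 − 0.5768) = 2.363
Loading dose = maintenance dose × R = 517 × 2.363 ≈ 1220 mg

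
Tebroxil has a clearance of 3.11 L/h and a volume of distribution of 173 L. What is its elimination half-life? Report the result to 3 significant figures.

38.6 hours

k = CL / V = 3.11 / 173 = 0.01798 h⁻¹
t½ = ln 2 / k = ln 2 / 0.01798 ≈ 38.6 hours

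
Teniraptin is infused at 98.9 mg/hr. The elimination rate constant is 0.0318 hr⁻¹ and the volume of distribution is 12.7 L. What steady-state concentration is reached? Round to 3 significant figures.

CL = k · V = 0.0318 × 12.7 = 0.4039 L/hr
Css = rate / CL = 98.9 / 0.4039 ≈ 245 mg/L

245 mg/L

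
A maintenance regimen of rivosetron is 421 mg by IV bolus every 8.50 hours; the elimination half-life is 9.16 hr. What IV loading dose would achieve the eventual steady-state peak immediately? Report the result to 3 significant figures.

k = ln 2 / 9.16 = 0.07567 hr⁻¹
Accumulation ratio R = 1 / (1 − e^(−kτ)) = 1 / (1 − e^(−0.07567×8.50)) = 1 / (1 − 0.5256) = 2.108
Loading dose = maintenance dose × R = 421 × 2.108 ≈ 887 mg

887 mg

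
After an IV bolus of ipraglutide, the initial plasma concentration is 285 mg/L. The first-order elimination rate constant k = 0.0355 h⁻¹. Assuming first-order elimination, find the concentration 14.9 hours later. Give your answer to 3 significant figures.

168 mg/L

C(t) = C₀ e^(−kt) = 285 × e^(−0.03550 × 14.9) = 285 × e^(−0.5289) = 285 × 0.5892 ≈ 168 mg/L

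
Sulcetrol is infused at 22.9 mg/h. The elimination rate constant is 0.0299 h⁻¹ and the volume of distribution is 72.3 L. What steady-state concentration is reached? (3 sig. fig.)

10.6 mg/L

CL = k · V = 0.0299 × 72.3 = 2.162 L/h
Css = rate / CL = 22.9 / 2.162 ≈ 10.6 mg/L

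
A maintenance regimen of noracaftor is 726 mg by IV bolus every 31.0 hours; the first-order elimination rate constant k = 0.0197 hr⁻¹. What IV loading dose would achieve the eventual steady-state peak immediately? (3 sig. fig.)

Accumulation ratio R = 1 / (1 − e^(−kτ)) = 1 / (1 − e^(−0.01970×31.0)) = 1 / (1 − 0.5430) = 2.188
Loading dose = maintenance dose × R = 726 × 2.188 ≈ 1590 mg

1590 mg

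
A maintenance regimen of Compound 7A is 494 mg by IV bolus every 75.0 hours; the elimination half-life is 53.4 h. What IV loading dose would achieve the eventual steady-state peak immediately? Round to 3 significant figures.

794 mg

k = ln 2 / 53.4 = 0.01298 h⁻¹
Accumulation ratio R = 1 / (1 − e^(−kτ)) = 1 / (1 − e^(−0.01298×75.0)) = 1 / (1 − 0.3778) = 1.607
Loading dose = maintenance dose × R = 494 × 1.607 ≈ 794 mg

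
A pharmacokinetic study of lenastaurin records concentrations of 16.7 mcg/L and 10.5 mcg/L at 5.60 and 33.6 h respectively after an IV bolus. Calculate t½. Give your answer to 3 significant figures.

k = ln(C₁/C₂) / (t₂ − t₁) = ln(16.7/10.5) / (33.6 − 5.60)
  = 0.4640 / 28.00 = 0.01657 h⁻¹
t½ = ln 2 / k = ln 2 / 0.01657 ≈ 41.8 hours

41.8 hours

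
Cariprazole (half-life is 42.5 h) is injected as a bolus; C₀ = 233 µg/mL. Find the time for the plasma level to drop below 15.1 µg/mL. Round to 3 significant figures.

168 hours

k = ln 2 / 42.5 = 0.01631 h⁻¹
C(t) = C₀ e^(−kt)  ⇒  t = ln(C₀/C) / k
t = ln(233/15.1) / 0.01631 = 2.736 / 0.01631 ≈ 168 hours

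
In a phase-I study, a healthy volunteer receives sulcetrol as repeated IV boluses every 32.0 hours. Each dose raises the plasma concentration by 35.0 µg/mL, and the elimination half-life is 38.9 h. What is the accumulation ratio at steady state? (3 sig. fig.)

k = ln 2 / 38.9 = 0.01782 h⁻¹
Fraction remaining after one interval: e^(−kτ) = e^(−0.01782 × 32.0) = 0.5654
R = 1 / (1 − 0.5654) = 1 / 0.4346 ≈ 2.30

2.30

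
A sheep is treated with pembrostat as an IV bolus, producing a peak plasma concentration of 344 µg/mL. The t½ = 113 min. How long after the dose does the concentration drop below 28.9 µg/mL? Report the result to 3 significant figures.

404 minutes

k = ln 2 / 113 = 0.006134 min⁻¹
C(t) = C₀ e^(−kt)  ⇒  t = ln(C₀/C) / k
t = ln(344/28.9) / 0.006134 = 2.477 / 0.006134 ≈ 404 minutes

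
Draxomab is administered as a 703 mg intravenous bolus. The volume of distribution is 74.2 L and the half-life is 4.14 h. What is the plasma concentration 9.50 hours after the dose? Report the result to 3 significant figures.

C₀ = dose / V = 703 / 74.2 = 9.474 µg/mL
k = ln 2 / 4.14 = 0.1674 h⁻¹
C(t) = C₀ e^(−kt) = 9.474 × e^(−0.1674 × 9.50) = 9.474 × e^(−1.591) = 9.474 × 0.2038 ≈ 1.93 µg/mL

1.93 µg/mL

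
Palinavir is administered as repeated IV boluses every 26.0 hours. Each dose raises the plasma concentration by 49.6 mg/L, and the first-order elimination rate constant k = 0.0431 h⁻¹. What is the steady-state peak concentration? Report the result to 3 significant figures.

Fraction remaining after one interval: e^(−kτ) = e^(−0.04310 × 26.0) = 0.3261
R = 1 / (1 − 0.3261) = 1.484
Css,max = 49.6 × 1.484 ≈ 73.6 mg/L

73.6 mg/L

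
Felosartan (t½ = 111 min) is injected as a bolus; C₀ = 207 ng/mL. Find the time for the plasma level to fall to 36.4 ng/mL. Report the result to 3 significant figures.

k = ln 2 / 111 = 0.006245 min⁻¹
C(t) = C₀ e^(−kt)  ⇒  t = ln(C₀/C) / k
t = ln(207/36.4) / 0.006245 = 1.738 / 0.006245 ≈ 278 minutes

278 minutes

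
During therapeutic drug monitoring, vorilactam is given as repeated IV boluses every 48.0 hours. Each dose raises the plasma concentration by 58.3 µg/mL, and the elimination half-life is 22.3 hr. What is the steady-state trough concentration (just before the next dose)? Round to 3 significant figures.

k = ln 2 / 22.3 = 0.03108 hr⁻¹
Fraction remaining after one interval: e^(−kτ) = e^(−0.03108 × 48.0) = 0.2249
R = 1 / (1 − 0.2249) = 1.290
Css,max = 58.3 × 1.290 = 75.22 µg/mL
Css,min = Css,max × e^(−kτ) = 75.22 × 0.2249 ≈ 16.9 µg/mL

16.9 µg/mL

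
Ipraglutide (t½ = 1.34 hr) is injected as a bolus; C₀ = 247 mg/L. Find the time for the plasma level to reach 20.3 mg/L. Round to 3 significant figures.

k = ln 2 / 1.34 = 0.5173 hr⁻¹
C(t) = C₀ e^(−kt)  ⇒  t = ln(C₀/C) / k
t = ln(247/20.3) / 0.5173 = 2.499 / 0.5173 ≈ 4.83 hours

4.83 hours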